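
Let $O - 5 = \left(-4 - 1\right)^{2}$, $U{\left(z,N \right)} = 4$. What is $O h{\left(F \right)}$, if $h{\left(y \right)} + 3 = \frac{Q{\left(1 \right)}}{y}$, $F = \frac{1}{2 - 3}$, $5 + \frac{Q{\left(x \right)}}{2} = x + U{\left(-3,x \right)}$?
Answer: $-90$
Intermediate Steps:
$Q{\left(x \right)} = -2 + 2 x$ ($Q{\left(x \right)} = -10 + 2 \left(x + 4\right) = -10 + 2 \left(4 + x\right) = -10 + \left(8 + 2 x\right) = -2 + 2 x$)
$F = -1$ ($F = \frac{1}{-1} = -1$)
$h{\left(y \right)} = -3$ ($h{\left(y \right)} = -3 + \frac{-2 + 2 \cdot 1}{y} = -3 + \frac{-2 + 2}{y} = -3 + \frac{0}{y} = -3 + 0 = -3$)
$O = 30$ ($O = 5 + \left(-4 - 1\right)^{2} = 5 + \left(-5\right)^{2} = 5 + 25 = 30$)
$O h{\left(F \right)} = 30 \left(-3\right) = -90$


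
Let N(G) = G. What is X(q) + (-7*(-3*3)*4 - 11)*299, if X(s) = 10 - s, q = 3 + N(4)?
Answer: 72062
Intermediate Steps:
q = 7 (q = 3 + 4 = 7)
X(q) + (-7*(-3*3)*4 - 11)*299 = (10 - 1*7) + (-7*(-3*3)*4 - 11)*299 = (10 - 7) + (-(-63)*4 - 11)*299 = 3 + (-7*(-36) - 11)*299 = 3 + (252 - 11)*299 = 3 + 241*299 = 3 + 72059 = 72062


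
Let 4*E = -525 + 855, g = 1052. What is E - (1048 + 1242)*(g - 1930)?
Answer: 4021405/2 ≈ 2.0107e+6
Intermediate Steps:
E = 165/2 (E = (-525 + 855)/4 = (¼)*330 = 165/2 ≈ 82.500)
E - (1048 + 1242)*(g - 1930) = 165/2 - (1048 + 1242)*(1052 - 1930) = 165/2 - 2290*(-878) = 165/2 - 1*(-2010620) = 165/2 + 2010620 = 4021405/2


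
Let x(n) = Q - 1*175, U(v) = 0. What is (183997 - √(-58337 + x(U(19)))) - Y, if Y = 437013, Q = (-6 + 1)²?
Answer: -253016 - I*√58487 ≈ -2.5302e+5 - 241.84*I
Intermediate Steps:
Q = 25 (Q = (-5)² = 25)
x(n) = -150 (x(n) = 25 - 1*175 = 25 - 175 = -150)
(183997 - √(-58337 + x(U(19)))) - Y = (183997 - √(-58337 - 150)) - 1*437013 = (183997 - √(-58487)) - 437013 = (183997 - I*√58487) - 437013 = -253016 - I*√58487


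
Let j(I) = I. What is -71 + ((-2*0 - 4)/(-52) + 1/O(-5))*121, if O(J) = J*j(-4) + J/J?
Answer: -15269/273 ≈ -55.930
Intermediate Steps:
O(J) = 1 - 4*J (O(J) = J*(-4) + J/J = -4*J + 1 = 1 - 4*J)
-71 + ((-2*0 - 4)/(-52) + 1/O(-5))*121 = -71 + ((-2*0 - 4)/(-52) + 1/(1 - 4*(-5)))*121 = -71 + ((0 - 4)*(-1/52) + 1/(1 + 20))*121 = -71 + (-4*(-1/52) + 1/21)*121 = -71 + (1/13 + 1*(1/21))*121 = -71 + (1/13 + 1/21)*121 = -71 + (34/273)*121 = -71 + 4114/273 = -15269/273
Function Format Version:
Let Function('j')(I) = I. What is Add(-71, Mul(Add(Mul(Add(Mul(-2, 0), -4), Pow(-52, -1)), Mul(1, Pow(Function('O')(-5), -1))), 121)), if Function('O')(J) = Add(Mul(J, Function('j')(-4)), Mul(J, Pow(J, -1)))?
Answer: Rational(-15269, 273) ≈ -55.930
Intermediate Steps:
Function('O')(J) = Add(1, Mul(-4, J)) (Function('O')(J) = Add(Mul(J, -4), Mul(J, Pow(J, -1))) = Add(Mul(-4, J), 1) = Add(1, Mul(-4, J)))
Add(-71, Mul(Add(Mul(Add(Mul(-2, 0), -4), Pow(-52, -1)), Mul(1, Pow(Function('O')(-5), -1))), 121)) = Add(-71, Mul(Add(Mul(Add(Mul(-2, 0), -4), Pow(-52, -1)), Mul(1, Pow(Add(1, Mul(-4, -5)), -1))), 121)) = Add(-71, Mul(Add(Mul(Add(0, -4), Rational(-1, 52)), Mul(1, Pow(Add(1, 20), -1))), 121)) = Add(-71, Mul(Add(Mul(-4, Rational(-1, 52)), Mul(1, Pow(21, -1))), 121)) = Add(-71, Mul(Add(Rational(1, 13), Mul(1, Rational(1, 21))), 121)) = Add(-71, Mul(Add(Rational(1, 13), Rational(1, 21)), 121)) = Add(-71, Mul(Rational(34, 273), 121)) = Add(-71, Rational(4114, 273)) = Rational(-15269, 273)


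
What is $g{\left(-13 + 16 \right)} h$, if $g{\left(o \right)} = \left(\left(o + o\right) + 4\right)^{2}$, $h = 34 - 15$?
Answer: $1900$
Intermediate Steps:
$h = 19$
$g{\left(o \right)} = \left(4 + 2 o\right)^{2}$ ($g{\left(o \right)} = \left(2 o + 4\right)^{2} = \left(4 + 2 o\right)^{2}$)
$g{\left(-13 + 16 \right)} h = 4 \left(2 + \left(-13 + 16\right)\right)^{2} \cdot 19 = 4 \left(2 + 3\right)^{2} \cdot 19 = 4 \cdot 5^{2} \cdot 19 = 4 \cdot 25 \cdot 19 = 100 \cdot 19 = 1900$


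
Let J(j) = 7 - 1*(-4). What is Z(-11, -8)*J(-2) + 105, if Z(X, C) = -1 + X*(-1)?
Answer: 215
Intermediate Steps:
Z(X, C) = -1 - X
J(j) = 11 (J(j) = 7 + 4 = 11)
Z(-11, -8)*J(-2) + 105 = (-1 - 1*(-11))*11 + 105 = (-1 + 11)*11 + 105 = 10*11 + 105 = 110 + 105 = 215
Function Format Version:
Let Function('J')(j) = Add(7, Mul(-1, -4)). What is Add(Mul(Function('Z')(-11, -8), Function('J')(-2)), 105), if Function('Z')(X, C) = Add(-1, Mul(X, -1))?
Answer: 215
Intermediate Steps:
Function('Z')(X, C) = Add(-1, Mul(-1, X))
Function('J')(j) = 11 (Function('J')(j) = Add(7, 4) = 11)
Add(Mul(Function('Z')(-11, -8), Function('J')(-2)), 105) = Add(Mul(Add(-1, Mul(-1, -11)), 11), 105) = Add(Mul(Add(-1, 11), 11), 105) = Add(Mul(10, 11), 105) = Add(110, 105) = 215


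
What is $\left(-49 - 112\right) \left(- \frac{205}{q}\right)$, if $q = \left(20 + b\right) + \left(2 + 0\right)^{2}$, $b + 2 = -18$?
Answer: $\frac{33005}{4} \approx 8251.3$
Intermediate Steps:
$b = -20$ ($b = -2 - 18 = -20$)
$q = 4$ ($q = \left(20 - 20\right) + \left(2 + 0\right)^{2} = 0 + 2^{2} = 0 + 4 = 4$)
$\left(-49 - 112\right) \left(- \frac{205}{q}\right) = \left(-49 - 112\right) \left(- \frac{205}{4}\right) = \left(-49 - 112\right) \left(\left(-205\right) \frac{1}{4}\right) = \left(-161\right) \left(- \frac{205}{4}\right) = \frac{33005}{4}$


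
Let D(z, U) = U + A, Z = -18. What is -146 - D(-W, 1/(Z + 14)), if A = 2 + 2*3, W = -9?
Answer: -615/4 ≈ -153.75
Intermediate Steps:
A = 8 (A = 2 + 6 = 8)
D(z, U) = 8 + U (D(z, U) = U + 8 = 8 + U)
-146 - D(-W, 1/(Z + 14)) = -146 - (8 + 1/(-18 + 14)) = -146 - (8 + 1/(-4)) = -146 - (8 - ¼) = -146 - 1*31/4 = -146 - 31/4 = -615/4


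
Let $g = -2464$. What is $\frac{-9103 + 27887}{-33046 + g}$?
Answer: $- \frac{9392}{17755} \approx -0.52898$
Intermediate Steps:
$\frac{-9103 + 27887}{-33046 + g} = \frac{-9103 + 27887}{-33046 - 2464} = \frac{18784}{-35510} = 18784 \left(- \frac{1}{35510}\right) = - \frac{9392}{17755}$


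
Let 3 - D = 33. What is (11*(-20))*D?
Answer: 6600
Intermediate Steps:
D = -30 (D = 3 - 1*33 = 3 - 33 = -30)
(11*(-20))*D = (11*(-20))*(-30) = -220*(-30) = 6600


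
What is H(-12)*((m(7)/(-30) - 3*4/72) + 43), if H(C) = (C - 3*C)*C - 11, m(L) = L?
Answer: -63687/5 ≈ -12737.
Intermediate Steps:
H(C) = -11 - 2*C**2 (H(C) = (-2*C)*C - 11 = -2*C**2 - 11 = -11 - 2*C**2)
H(-12)*((m(7)/(-30) - 3*4/72) + 43) = (-11 - 2*(-12)**2)*((7/(-30) - 3*4/72) + 43) = (-11 - 2*144)*((7*(-1/30) - 12*1/72) + 43) = (-11 - 288)*((-7/30 - 1/6) + 43) = -299*(-2/5 + 43) = -299*213/5 = -63687/5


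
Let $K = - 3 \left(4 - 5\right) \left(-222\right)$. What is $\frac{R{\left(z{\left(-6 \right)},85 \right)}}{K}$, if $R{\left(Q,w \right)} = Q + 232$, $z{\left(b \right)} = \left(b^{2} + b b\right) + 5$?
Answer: $- \frac{103}{222} \approx -0.46396$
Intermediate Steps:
$z{\left(b \right)} = 5 + 2 b^{2}$ ($z{\left(b \right)} = \left(b^{2} + b^{2}\right) + 5 = 2 b^{2} + 5 = 5 + 2 b^{2}$)
$R{\left(Q,w \right)} = 232 + Q$
$K = -666$ ($K = \left(-3\right) \left(-1\right) \left(-222\right) = 3 \left(-222\right) = -666$)
$\frac{R{\left(z{\left(-6 \right)},85 \right)}}{K} = \frac{232 + \left(5 + 2 \left(-6\right)^{2}\right)}{-666} = \left(232 + \left(5 + 2 \cdot 36\right)\right) \left(- \frac{1}{666}\right) = \left(232 + \left(5 + 72\right)\right) \left(- \frac{1}{666}\right) = \left(232 + 77\right) \left(- \frac{1}{666}\right) = 309 \left(- \frac{1}{666}\right) = - \frac{103}{222}$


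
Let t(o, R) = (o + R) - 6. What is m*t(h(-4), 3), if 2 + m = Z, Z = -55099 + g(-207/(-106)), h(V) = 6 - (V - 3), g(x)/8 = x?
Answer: -29195250/53 ≈ -5.5085e+5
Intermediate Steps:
g(x) = 8*x
h(V) = 9 - V (h(V) = 6 - (-3 + V) = 6 + (3 - V) = 9 - V)
t(o, R) = -6 + R + o (t(o, R) = (R + o) - 6 = -6 + R + o)
Z = -2919419/53 (Z = -55099 + 8*(-207/(-106)) = -55099 + 8*(-207*(-1/106)) = -55099 + 8*(207/106) = -55099 + 828/53 = -2919419/53 ≈ -55083.)
m = -2919525/53 (m = -2 - 2919419/53 = -2919525/53 ≈ -55085.)
m*t(h(-4), 3) = -2919525*(-6 + 3 + (9 - 1*(-4)))/53 = -2919525*(-6 + 3 + (9 + 4))/53 = -2919525*(-6 + 3 + 13)/53 = -2919525/53*10 = -29195250/53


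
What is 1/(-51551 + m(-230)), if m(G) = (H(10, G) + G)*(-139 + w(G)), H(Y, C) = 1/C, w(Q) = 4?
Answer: -46/943019 ≈ -4.8780e-5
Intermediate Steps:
m(G) = -135*G - 135/G (m(G) = (1/G + G)*(-139 + 4) = (G + 1/G)*(-135) = -135*G - 135/G)
1/(-51551 + m(-230)) = 1/(-51551 + (-135*(-230) - 135/(-230))) = 1/(-51551 + (31050 - 135*(-1/230))) = 1/(-51551 + (31050 + 27/46)) = 1/(-51551 + 1428327/46) = 1/(-943019/46) = -46/943019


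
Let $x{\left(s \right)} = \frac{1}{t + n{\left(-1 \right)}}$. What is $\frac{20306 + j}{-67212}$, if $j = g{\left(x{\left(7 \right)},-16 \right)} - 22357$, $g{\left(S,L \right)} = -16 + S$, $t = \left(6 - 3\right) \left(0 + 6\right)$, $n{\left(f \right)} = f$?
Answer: $\frac{17569}{571302} \approx 0.030753$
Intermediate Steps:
$t = 18$ ($t = 3 \cdot 6 = 18$)
$x{\left(s \right)} = \frac{1}{17}$ ($x{\left(s \right)} = \frac{1}{18 - 1} = \frac{1}{17}$)
$j = - \frac{380340}{17}$ ($j = \left(-16 + \frac{1}{17}\right) - 22357 = - \frac{271}{17} - 22357 = - \frac{380340}{17} \approx -22373.0$)
$\frac{20306 + j}{-67212} = \frac{20306 - \frac{380340}{17}}{-67212} = \left(- \frac{35138}{17}\right) \left(- \frac{1}{67212}\right) = \frac{17569}{571302}$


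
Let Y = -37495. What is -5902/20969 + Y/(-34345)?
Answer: 8977361/11079697 ≈ 0.81025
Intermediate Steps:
-5902/20969 + Y/(-34345) = -5902/20969 - 37495/(-34345) = -5902*1/20969 - 37495*(-1/34345) = -454/1613 + 7499/6869 = 8977361/11079697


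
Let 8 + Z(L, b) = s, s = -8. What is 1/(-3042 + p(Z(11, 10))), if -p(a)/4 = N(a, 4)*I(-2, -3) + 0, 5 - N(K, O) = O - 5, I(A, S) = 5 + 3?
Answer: -1/3234 ≈ -0.00030921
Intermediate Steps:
Z(L, b) = -16 (Z(L, b) = -8 - 8 = -16)
I(A, S) = 8
N(K, O) = 10 - O (N(K, O) = 5 - (O - 5) = 5 - (-5 + O) = 5 + (5 - O) = 10 - O)
p(a) = -192 (p(a) = -4*((10 - 1*4)*8 + 0) = -4*((10 - 4)*8 + 0) = -4*(6*8 + 0) = -4*(48 + 0) = -4*48 = -192)
1/(-3042 + p(Z(11, 10))) = 1/(-3042 - 192) = 1/(-3234) = -1/3234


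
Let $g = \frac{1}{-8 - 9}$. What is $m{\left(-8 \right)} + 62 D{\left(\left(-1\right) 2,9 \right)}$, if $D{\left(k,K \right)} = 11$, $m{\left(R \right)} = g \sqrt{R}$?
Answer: $682 - \frac{2 i \sqrt{2}}{17} \approx 682.0 - 0.16638 i$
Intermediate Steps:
$g = - \frac{1}{17}$ ($g = \frac{1}{-17} = - \frac{1}{17} \approx -0.058824$)
$m{\left(R \right)} = - \frac{\sqrt{R}}{17}$
$m{\left(-8 \right)} + 62 D{\left(\left(-1\right) 2,9 \right)} = - \frac{\sqrt{-8}}{17} + 62 \cdot 11 = - \frac{2 i \sqrt{2}}{17} + 682 = 682 - \frac{2 i \sqrt{2}}{17}$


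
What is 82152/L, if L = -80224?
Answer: -10269/10028 ≈ -1.0240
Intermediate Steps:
82152/L = 82152/(-80224) = 82152*(-1/80224) = -10269/10028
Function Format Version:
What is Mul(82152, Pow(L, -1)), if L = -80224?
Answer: Rational(-10269, 10028) ≈ -1.0240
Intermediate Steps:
Mul(82152, Pow(L, -1)) = Mul(82152, Pow(-80224, -1)) = Mul(82152, Rational(-1, 80224)) = Rational(-10269, 10028)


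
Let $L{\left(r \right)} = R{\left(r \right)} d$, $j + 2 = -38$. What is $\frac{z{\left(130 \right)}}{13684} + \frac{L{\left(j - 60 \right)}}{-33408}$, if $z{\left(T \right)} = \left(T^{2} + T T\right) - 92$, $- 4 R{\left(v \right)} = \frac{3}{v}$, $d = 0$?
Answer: $\frac{8427}{3421} \approx 2.4633$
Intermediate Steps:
$R{\left(v \right)} = - \frac{3}{4 v}$ ($R{\left(v \right)} = - \frac{3 \frac{1}{v}}{4} = - \frac{3}{4 v}$)
$z{\left(T \right)} = -92 + 2 T^{2}$ ($z{\left(T \right)} = \left(T^{2} + T^{2}\right) - 92 = 2 T^{2} - 92 = -92 + 2 T^{2}$)
$j = -40$ ($j = -2 - 38 = -40$)
$L{\left(r \right)} = 0$ ($L{\left(r \right)} = - \frac{3}{4 r} 0 = 0$)
$\frac{z{\left(130 \right)}}{13684} + \frac{L{\left(j - 60 \right)}}{-33408} = \frac{-92 + 2 \cdot 130^{2}}{13684} + \frac{0}{-33408} = \left(-92 + 2 \cdot 16900\right) \frac{1}{13684} + 0 \left(- \frac{1}{33408}\right) = \left(-92 + 33800\right) \frac{1}{13684} + 0 = 33708 \cdot \frac{1}{13684} + 0 = \frac{8427}{3421} + 0 = \frac{8427}{3421}$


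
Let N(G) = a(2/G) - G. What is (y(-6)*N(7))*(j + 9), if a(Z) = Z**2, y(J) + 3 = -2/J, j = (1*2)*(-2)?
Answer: 4520/49 ≈ 92.245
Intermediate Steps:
j = -4 (j = 2*(-2) = -4)
y(J) = -3 - 2/J
N(G) = -G + 4/G**2 (N(G) = (2/G)**2 - G = 4/G**2 - G = -G + 4/G**2)
(y(-6)*N(7))*(j + 9) = ((-3 - 2/(-6))*(-1*7 + 4/7**2))*(-4 + 9) = ((-3 - 2*(-1/6))*(-7 + 4*(1/49)))*5 = ((-3 + 1/3)*(-7 + 4/49))*5 = -8/3*(-339/49)*5 = (904/49)*5 = 4520/49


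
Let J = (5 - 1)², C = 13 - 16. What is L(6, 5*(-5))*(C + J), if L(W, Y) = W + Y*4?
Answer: -1222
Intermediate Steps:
C = -3
L(W, Y) = W + 4*Y
J = 16 (J = 4² = 16)
L(6, 5*(-5))*(C + J) = (6 + 4*(5*(-5)))*(-3 + 16) = (6 + 4*(-25))*13 = (6 - 100)*13 = -94*13 = -1222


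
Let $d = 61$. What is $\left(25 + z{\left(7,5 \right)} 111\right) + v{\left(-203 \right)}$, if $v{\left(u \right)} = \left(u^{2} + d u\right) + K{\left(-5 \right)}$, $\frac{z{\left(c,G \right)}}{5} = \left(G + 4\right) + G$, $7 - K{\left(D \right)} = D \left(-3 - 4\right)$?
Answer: $36593$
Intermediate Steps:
$K{\left(D \right)} = 7 + 7 D$ ($K{\left(D \right)} = 7 - D \left(-3 - 4\right) = 7 - D \left(-7\right) = 7 - - 7 D = 7 + 7 D$)
$z{\left(c,G \right)} = 20 + 10 G$ ($z{\left(c,G \right)} = 5 \left(\left(G + 4\right) + G\right) = 5 \left(\left(4 + G\right) + G\right) = 5 \left(4 + 2 G\right) = 20 + 10 G$)
$v{\left(u \right)} = -28 + u^{2} + 61 u$ ($v{\left(u \right)} = \left(u^{2} + 61 u\right) + \left(7 + 7 \left(-5\right)\right) = \left(u^{2} + 61 u\right) + \left(7 - 35\right) = \left(u^{2} + 61 u\right) - 28 = -28 + u^{2} + 61 u$)
$\left(25 + z{\left(7,5 \right)} 111\right) + v{\left(-203 \right)} = \left(25 + \left(20 + 10 \cdot 5\right) 111\right) + \left(-28 + \left(-203\right)^{2} + 61 \left(-203\right)\right) = \left(25 + \left(20 + 50\right) 111\right) - -28798 = \left(25 + 70 \cdot 111\right) + 28798 = \left(25 + 7770\right) + 28798 = 7795 + 28798 = 36593$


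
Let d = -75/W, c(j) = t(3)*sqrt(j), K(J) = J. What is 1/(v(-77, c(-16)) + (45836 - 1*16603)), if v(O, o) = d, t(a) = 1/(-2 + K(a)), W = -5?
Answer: 1/29248 ≈ 3.4190e-5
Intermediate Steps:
t(a) = 1/(-2 + a)
c(j) = sqrt(j) (c(j) = sqrt(j)/(-2 + 3) = sqrt(j)/1 = 1*sqrt(j) = sqrt(j))
d = 15 (d = -75/(-5) = -75*(-1/5) = 15)
v(O, o) = 15
1/(v(-77, c(-16)) + (45836 - 1*16603)) = 1/(15 + (45836 - 1*16603)) = 1/(15 + (45836 - 16603)) = 1/(15 + 29233) = 1/29248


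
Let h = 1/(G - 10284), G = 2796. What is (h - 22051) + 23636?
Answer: 11868479/7488 ≈ 1585.0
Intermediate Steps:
h = -1/7488 (h = 1/(2796 - 10284) = 1/(-7488) = -1/7488 ≈ -0.00013355)
(h - 22051) + 23636 = (-1/7488 - 22051) + 23636 = -165117889/7488 + 23636 = 11868479/7488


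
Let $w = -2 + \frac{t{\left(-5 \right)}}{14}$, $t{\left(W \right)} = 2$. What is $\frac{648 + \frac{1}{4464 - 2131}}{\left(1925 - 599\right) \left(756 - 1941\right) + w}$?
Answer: $- \frac{10582495}{25661093939} \approx -0.00041239$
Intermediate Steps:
$w = - \frac{13}{7}$ ($w = -2 + \frac{1}{14} \cdot 2 = -2 + \frac{1}{7} = - \frac{13}{7} \approx -1.8571$)
$\frac{648 + \frac{1}{4464 - 2131}}{\left(1925 - 599\right) \left(756 - 1941\right) + w} = \frac{648 + \frac{1}{4464 - 2131}}{\left(1925 - 599\right) \left(756 - 1941\right) - \frac{13}{7}} = \frac{648 + \frac{1}{2333}}{1326 \left(-1185\right) - \frac{13}{7}} = \frac{648 + \frac{1}{2333}}{-1571310 - \frac{13}{7}} = \frac{1511785}{2333 \left(- \frac{10999183}{7}\right)} = \frac{1511785}{2333} \left(- \frac{7}{10999183}\right) = - \frac{10582495}{25661093939}$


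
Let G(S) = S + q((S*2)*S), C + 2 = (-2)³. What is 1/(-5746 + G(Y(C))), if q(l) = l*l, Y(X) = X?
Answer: 1/34244 ≈ 2.9202e-5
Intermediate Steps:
C = -10 (C = -2 + (-2)³ = -2 - 8 = -10)
q(l) = l²
G(S) = S + 4*S⁴ (G(S) = S + ((S*2)*S)² = S + ((2*S)*S)² = S + (2*S²)² = S + 4*S⁴)
1/(-5746 + G(Y(C))) = 1/(-5746 + (-10 + 4*(-10)⁴)) = 1/(-5746 + (-10 + 4*10000)) = 1/(-5746 + (-10 + 40000)) = 1/(-5746 + 39990) = 1/34244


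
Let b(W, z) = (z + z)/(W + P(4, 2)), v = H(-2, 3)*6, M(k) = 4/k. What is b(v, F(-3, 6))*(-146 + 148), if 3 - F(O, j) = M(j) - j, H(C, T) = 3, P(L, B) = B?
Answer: 5/3 ≈ 1.6667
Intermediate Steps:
F(O, j) = 3 + j - 4/j (F(O, j) = 3 - (4/j - j) = 3 - (-j + 4/j) = 3 + (j - 4/j) = 3 + j - 4/j)
v = 18 (v = 3*6 = 18)
b(W, z) = 2*z/(2 + W) (b(W, z) = (z + z)/(W + 2) = (2*z)/(2 + W) = 2*z/(2 + W))
b(v, F(-3, 6))*(-146 + 148) = (2*(3 + 6 - 4/6)/(2 + 18))*(-146 + 148) = (2*(3 + 6 - 4*1/6)/20)*2 = (2*(3 + 6 - 2/3)*(1/20))*2 = (2*(25/3)*(1/20))*2 = (5/6)*2 = 5/3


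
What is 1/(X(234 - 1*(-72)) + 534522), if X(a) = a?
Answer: 1/534828 ≈ 1.8698e-6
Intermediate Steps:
1/(X(234 - 1*(-72)) + 534522) = 1/((234 - 1*(-72)) + 534522) = 1/((234 + 72) + 534522) = 1/(306 + 534522) = 1/534828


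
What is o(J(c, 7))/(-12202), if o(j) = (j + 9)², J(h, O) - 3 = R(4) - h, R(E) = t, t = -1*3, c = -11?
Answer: -200/6101 ≈ -0.032781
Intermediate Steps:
t = -3
R(E) = -3
J(h, O) = -h (J(h, O) = 3 + (-3 - h) = -h)
o(j) = (9 + j)²
o(J(c, 7))/(-12202) = (9 - 1*(-11))²/(-12202) = (9 + 11)²*(-1/12202) = 20²*(-1/12202) = 400*(-1/12202) = -200/6101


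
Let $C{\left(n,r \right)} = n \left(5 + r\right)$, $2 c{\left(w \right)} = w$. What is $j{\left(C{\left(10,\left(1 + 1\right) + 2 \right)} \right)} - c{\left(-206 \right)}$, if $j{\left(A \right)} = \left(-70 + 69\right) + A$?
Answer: $192$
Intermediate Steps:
$c{\left(w \right)} = \frac{w}{2}$
$j{\left(A \right)} = -1 + A$
$j{\left(C{\left(10,\left(1 + 1\right) + 2 \right)} \right)} - c{\left(-206 \right)} = \left(-1 + 10 \left(5 + \left(\left(1 + 1\right) + 2\right)\right)\right) - \frac{1}{2} \left(-206\right) = \left(-1 + 10 \left(5 + \left(2 + 2\right)\right)\right) - -103 = \left(-1 + 10 \left(5 + 4\right)\right) + 103 = \left(-1 + 10 \cdot 9\right) + 103 = \left(-1 + 90\right) + 103 = 89 + 103 = 192$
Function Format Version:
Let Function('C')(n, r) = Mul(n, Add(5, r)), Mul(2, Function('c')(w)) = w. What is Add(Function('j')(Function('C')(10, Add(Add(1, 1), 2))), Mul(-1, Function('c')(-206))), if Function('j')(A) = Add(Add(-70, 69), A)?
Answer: 192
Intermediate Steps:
Function('c')(w) = Mul(Rational(1, 2), w)
Function('j')(A) = Add(-1, A)
Add(Function('j')(Function('C')(10, Add(Add(1, 1), 2))), Mul(-1, Function('c')(-206))) = Add(Add(-1, Mul(10, Add(5, Add(Add(1, 1), 2)))), Mul(-1, Mul(Rational(1, 2), -206))) = Add(Add(-1, Mul(10, Add(5, Add(2, 2)))), Mul(-1, -103)) = Add(Add(-1, Mul(10, Add(5, 4))), 103) = Add(Add(-1, Mul(10, 9)), 103) = Add(Add(-1, 90), 103) = Add(89, 103) = 192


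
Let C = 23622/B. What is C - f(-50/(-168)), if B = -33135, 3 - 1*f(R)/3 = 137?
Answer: 4432216/11045 ≈ 401.29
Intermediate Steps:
f(R) = -402 (f(R) = 9 - 3*137 = 9 - 411 = -402)
C = -7874/11045 (C = 23622/(-33135) = 23622*(-1/33135) = -7874/11045 ≈ -0.71290)
C - f(-50/(-168)) = -7874/11045 - 1*(-402) = -7874/11045 + 402 = 4432216/11045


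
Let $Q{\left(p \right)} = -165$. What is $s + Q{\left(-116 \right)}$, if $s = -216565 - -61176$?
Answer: $-155554$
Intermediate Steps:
$s = -155389$ ($s = -216565 + 61176 = -155389$)
$s + Q{\left(-116 \right)} = -155389 - 165 = -155554$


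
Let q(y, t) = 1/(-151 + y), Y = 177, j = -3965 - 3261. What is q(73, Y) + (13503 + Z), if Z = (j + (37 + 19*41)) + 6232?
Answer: 1039349/78 ≈ 13325.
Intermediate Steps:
j = -7226
Z = -178 (Z = (-7226 + (37 + 19*41)) + 6232 = (-7226 + (37 + 779)) + 6232 = (-7226 + 816) + 6232 = -6410 + 6232 = -178)
q(73, Y) + (13503 + Z) = 1/(-151 + 73) + (13503 - 178) = 1/(-78) + 13325 = -1/78 + 13325 = 1039349/78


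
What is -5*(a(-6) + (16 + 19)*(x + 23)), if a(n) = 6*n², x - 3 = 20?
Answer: -9130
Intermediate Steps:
x = 23 (x = 3 + 20 = 23)
-5*(a(-6) + (16 + 19)*(x + 23)) = -5*(6*(-6)² + (16 + 19)*(23 + 23)) = -5*(6*36 + 35*46) = -5*(216 + 1610) = -5*1826 = -9130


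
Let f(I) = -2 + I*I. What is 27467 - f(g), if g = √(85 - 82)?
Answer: 27466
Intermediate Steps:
g = √3 ≈ 1.7320
f(I) = -2 + I²
27467 - f(g) = 27467 - (-2 + (√3)²) = 27467 - (-2 + 3) = 27467 - 1*1 = 27467 - 1 = 27466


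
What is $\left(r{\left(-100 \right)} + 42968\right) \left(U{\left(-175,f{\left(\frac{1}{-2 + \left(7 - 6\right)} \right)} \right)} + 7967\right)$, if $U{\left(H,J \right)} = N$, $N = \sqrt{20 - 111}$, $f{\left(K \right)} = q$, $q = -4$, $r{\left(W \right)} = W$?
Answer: $341529356 + 42868 i \sqrt{91} \approx 3.4153 \cdot 10^{8} + 4.0893 \cdot 10^{5} i$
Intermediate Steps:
$f{\left(K \right)} = -4$
$N = i \sqrt{91}$ ($N = \sqrt{-91} = i \sqrt{91} \approx 9.5394 i$)
$U{\left(H,J \right)} = i \sqrt{91}$
$\left(r{\left(-100 \right)} + 42968\right) \left(U{\left(-175,f{\left(\frac{1}{-2 + \left(7 - 6\right)} \right)} \right)} + 7967\right) = \left(-100 + 42968\right) \left(i \sqrt{91} + 7967\right) = 42868 \left(7967 + i \sqrt{91}\right) = 341529356 + 42868 i \sqrt{91}$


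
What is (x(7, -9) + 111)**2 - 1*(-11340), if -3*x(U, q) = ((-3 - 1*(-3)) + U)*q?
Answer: 28764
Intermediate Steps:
x(U, q) = -U*q/3 (x(U, q) = -((-3 - 1*(-3)) + U)*q/3 = -((-3 + 3) + U)*q/3 = -(0 + U)*q/3 = -U*q/3)
(x(7, -9) + 111)**2 - 1*(-11340) = (-1/3*7*(-9) + 111)**2 - 1*(-11340) = (21 + 111)**2 + 11340 = 132**2 + 11340 = 17424 + 11340 = 28764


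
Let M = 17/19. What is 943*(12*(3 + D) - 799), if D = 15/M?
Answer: -9006593/17 ≈ -5.2980e+5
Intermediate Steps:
M = 17/19 (M = 17*(1/19) = 17/19 ≈ 0.89474)
D = 285/17 (D = 15/(17/19) = 15*(19/17) = 285/17 ≈ 16.765)
943*(12*(3 + D) - 799) = 943*(12*(3 + 285/17) - 799) = 943*(12*(336/17) - 799) = 943*(4032/17 - 799) = 943*(-9551/17) = -9006593/17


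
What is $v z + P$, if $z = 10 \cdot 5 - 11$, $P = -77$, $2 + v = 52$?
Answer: $1873$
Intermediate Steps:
$v = 50$ ($v = -2 + 52 = 50$)
$z = 39$ ($z = 50 - 11 = 39$)
$v z + P = 50 \cdot 39 - 77 = 1950 - 77 = 1873$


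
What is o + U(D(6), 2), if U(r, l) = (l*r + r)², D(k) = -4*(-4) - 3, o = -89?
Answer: 1432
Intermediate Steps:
D(k) = 13 (D(k) = 16 - 3 = 13)
U(r, l) = (r + l*r)²
o + U(D(6), 2) = -89 + 13²*(1 + 2)² = -89 + 169*3² = -89 + 169*9 = -89 + 1521 = 1432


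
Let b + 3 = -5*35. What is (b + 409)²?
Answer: 53361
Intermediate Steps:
b = -178 (b = -3 - 5*35 = -3 - 175 = -178)
(b + 409)² = (-178 + 409)² = 231² = 53361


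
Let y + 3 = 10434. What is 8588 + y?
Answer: 19019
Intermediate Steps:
y = 10431 (y = -3 + 10434 = 10431)
8588 + y = 8588 + 10431 = 19019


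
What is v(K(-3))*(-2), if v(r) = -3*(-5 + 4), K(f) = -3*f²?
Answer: -6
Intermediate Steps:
v(r) = 3 (v(r) = -3*(-1) = 3)
v(K(-3))*(-2) = 3*(-2) = -6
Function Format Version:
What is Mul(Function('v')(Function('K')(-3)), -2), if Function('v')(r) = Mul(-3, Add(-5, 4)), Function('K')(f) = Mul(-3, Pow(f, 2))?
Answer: -6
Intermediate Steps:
Function('v')(r) = 3 (Function('v')(r) = Mul(-3, -1) = 3)
Mul(Function('v')(Function('K')(-3)), -2) = Mul(3, -2) = -6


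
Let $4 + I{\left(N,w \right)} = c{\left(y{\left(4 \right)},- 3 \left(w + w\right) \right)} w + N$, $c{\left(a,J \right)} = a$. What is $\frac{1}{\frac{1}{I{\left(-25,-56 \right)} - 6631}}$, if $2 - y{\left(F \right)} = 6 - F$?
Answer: $-6660$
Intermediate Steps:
$y{\left(F \right)} = -4 + F$ ($y{\left(F \right)} = 2 - \left(6 - F\right) = 2 + \left(-6 + F\right) = -4 + F$)
$I{\left(N,w \right)} = -4 + N$ ($I{\left(N,w \right)} = -4 + \left(\left(-4 + 4\right) w + N\right) = -4 + \left(0 w + N\right) = -4 + \left(0 + N\right) = -4 + N$)
$\frac{1}{\frac{1}{I{\left(-25,-56 \right)} - 6631}} = \frac{1}{\frac{1}{\left(-4 - 25\right) - 6631}} = \frac{1}{\frac{1}{-29 - 6631}} = \frac{1}{\frac{1}{-6660}} = \frac{1}{- \frac{1}{6660}} = -6660$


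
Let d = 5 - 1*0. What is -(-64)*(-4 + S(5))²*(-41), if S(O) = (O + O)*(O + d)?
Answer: -24182784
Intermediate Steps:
d = 5 (d = 5 + 0 = 5)
S(O) = 2*O*(5 + O) (S(O) = (O + O)*(O + 5) = (2*O)*(5 + O) = 2*O*(5 + O))
-(-64)*(-4 + S(5))²*(-41) = -(-64)*(-4 + 2*5*(5 + 5))²*(-41) = -(-64)*(-4 + 2*5*10)²*(-41) = -(-64)*(-4 + 100)²*(-41) = -(-64)*96²*(-41) = -(-64)*9216*(-41) = -16*(-36864)*(-41) = 589824*(-41) = -24182784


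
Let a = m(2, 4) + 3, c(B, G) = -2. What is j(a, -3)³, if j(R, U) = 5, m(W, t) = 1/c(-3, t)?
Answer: 125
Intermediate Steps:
m(W, t) = -½ (m(W, t) = 1/(-2) = -½)
a = 5/2 (a = -½ + 3 = 5/2 ≈ 2.5000)
j(a, -3)³ = 5³ = 125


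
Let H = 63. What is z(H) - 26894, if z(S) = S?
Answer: -26831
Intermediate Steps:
z(H) - 26894 = 63 - 26894 = -26831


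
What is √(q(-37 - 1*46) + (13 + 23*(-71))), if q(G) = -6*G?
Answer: I*√1122 ≈ 33.496*I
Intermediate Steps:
√(q(-37 - 1*46) + (13 + 23*(-71))) = √(-6*(-37 - 1*46) + (13 + 23*(-71))) = √(-6*(-37 - 46) + (13 - 1633)) = √(-6*(-83) - 1620) = √(498 - 1620) = √(-1122) = I*√1122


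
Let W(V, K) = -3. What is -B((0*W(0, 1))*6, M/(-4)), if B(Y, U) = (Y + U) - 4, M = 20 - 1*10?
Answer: 13/2 ≈ 6.5000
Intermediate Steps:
M = 10 (M = 20 - 10 = 10)
B(Y, U) = -4 + U + Y (B(Y, U) = (U + Y) - 4 = -4 + U + Y)
-B((0*W(0, 1))*6, M/(-4)) = -(-4 + 10/(-4) + (0*(-3))*6) = -(-4 + 10*(-¼) + 0*6) = -(-4 - 5/2 + 0) = -1*(-13/2) = 13/2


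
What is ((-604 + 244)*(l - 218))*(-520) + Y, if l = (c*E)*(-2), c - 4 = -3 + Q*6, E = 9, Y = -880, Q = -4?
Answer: 36690320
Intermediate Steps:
c = -23 (c = 4 + (-3 - 4*6) = 4 + (-3 - 24) = 4 - 27 = -23)
l = 414 (l = -23*9*(-2) = -207*(-2) = 414)
((-604 + 244)*(l - 218))*(-520) + Y = ((-604 + 244)*(414 - 218))*(-520) - 880 = -360*196*(-520) - 880 = -70560*(-520) - 880 = 36691200 - 880 = 36690320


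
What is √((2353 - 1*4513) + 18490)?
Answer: √16330 ≈ 127.79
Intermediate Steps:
√((2353 - 1*4513) + 18490) = √((2353 - 4513) + 18490) = √(-2160 + 18490) = √16330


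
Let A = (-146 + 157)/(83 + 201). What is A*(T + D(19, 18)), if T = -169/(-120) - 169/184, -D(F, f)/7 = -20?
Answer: 533159/97980 ≈ 5.4415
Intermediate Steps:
D(F, f) = 140 (D(F, f) = -7*(-20) = 140)
A = 11/284 ≈ 0.038732
T = 169/345 (T = -169*(-1/120) - 169*1/184 = 169/120 - 169/184 = 169/345 ≈ 0.48985)
A*(T + D(19, 18)) = 11*(169/345 + 140)/284 = (11/284)*(48469/345) = 533159/97980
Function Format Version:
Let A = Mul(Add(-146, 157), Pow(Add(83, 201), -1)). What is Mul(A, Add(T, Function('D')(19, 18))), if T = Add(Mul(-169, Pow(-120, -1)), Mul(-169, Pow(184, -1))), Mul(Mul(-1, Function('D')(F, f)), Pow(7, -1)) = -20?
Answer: Rational(533159, 97980) ≈ 5.4415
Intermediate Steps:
Function('D')(F, f) = 140 (Function('D')(F, f) = Mul(-7, -20) = 140)
A = Rational(11, 284) (A = Mul(11, Pow(284, -1)) = Mul(11, Rational(1, 284)) = Rational(11, 284) ≈ 0.038732)
T = Rational(169, 345) (T = Add(Mul(-169, Rational(-1, 120)), Mul(-169, Rational(1, 184))) = Add(Rational(169, 120), Rational(-169, 184)) = Rational(169, 345) ≈ 0.48985)
Mul(A, Add(T, Function('D')(19, 18))) = Mul(Rational(11, 284), Add(Rational(169, 345), 140)) = Mul(Rational(11, 284), Rational(48469, 345)) = Rational(533159, 97980)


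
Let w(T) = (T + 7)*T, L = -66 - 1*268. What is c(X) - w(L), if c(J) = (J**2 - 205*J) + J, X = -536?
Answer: 287422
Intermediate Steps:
c(J) = J**2 - 204*J
L = -334 (L = -66 - 268 = -334)
w(T) = T*(7 + T) (w(T) = (7 + T)*T = T*(7 + T))
c(X) - w(L) = -536*(-204 - 536) - (-334)*(7 - 334) = -536*(-740) - (-334)*(-327) = 396640 - 1*109218 = 396640 - 109218 = 287422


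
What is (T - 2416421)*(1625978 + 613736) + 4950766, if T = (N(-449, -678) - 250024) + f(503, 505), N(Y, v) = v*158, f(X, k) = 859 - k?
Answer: -6211203509744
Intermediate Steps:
N(Y, v) = 158*v
T = -356794 (T = (158*(-678) - 250024) + (859 - 1*505) = (-107124 - 250024) + (859 - 505) = -357148 + 354 = -356794)
(T - 2416421)*(1625978 + 613736) + 4950766 = (-356794 - 2416421)*(1625978 + 613736) + 4950766 = -2773215*2239714 + 4950766 = -6211208460510 + 4950766 = -6211203509744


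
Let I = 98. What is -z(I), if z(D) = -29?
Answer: 29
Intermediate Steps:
-z(I) = -1*(-29) = 29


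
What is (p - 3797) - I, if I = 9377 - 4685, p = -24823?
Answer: -33312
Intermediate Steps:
I = 4692
(p - 3797) - I = (-24823 - 3797) - 1*4692 = -28620 - 4692 = -33312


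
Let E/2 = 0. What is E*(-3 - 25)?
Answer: 0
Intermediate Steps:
E = 0 (E = 2*0 = 0)
E*(-3 - 25) = 0*(-3 - 25) = 0*(-28) = 0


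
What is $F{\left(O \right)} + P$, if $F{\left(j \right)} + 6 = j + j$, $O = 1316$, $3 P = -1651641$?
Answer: $-547921$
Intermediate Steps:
$P = -550547$ ($P = \frac{1}{3} \left(-1651641\right) = -550547$)
$F{\left(j \right)} = -6 + 2 j$ ($F{\left(j \right)} = -6 + \left(j + j\right) = -6 + 2 j$)
$F{\left(O \right)} + P = \left(-6 + 2 \cdot 1316\right) - 550547 = \left(-6 + 2632\right) - 550547 = 2626 - 550547 = -547921$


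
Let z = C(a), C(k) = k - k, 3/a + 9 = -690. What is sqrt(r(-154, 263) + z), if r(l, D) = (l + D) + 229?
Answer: 13*sqrt(2) ≈ 18.385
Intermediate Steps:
a = -1/233 (a = 3/(-9 - 690) = 3/(-699) = 3*(-1/699) = -1/233 ≈ -0.0042918)
r(l, D) = 229 + D + l (r(l, D) = (D + l) + 229 = 229 + D + l)
C(k) = 0
z = 0
sqrt(r(-154, 263) + z) = sqrt((229 + 263 - 154) + 0) = sqrt(338 + 0) = sqrt(338) = 13*sqrt(2)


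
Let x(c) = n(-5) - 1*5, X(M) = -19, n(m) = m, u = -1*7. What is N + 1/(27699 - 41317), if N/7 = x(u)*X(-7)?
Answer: 18111939/13618 ≈ 1330.0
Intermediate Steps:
u = -7
x(c) = -10 (x(c) = -5 - 1*5 = -5 - 5 = -10)
N = 1330 (N = 7*(-10*(-19)) = 7*190 = 1330)
N + 1/(27699 - 41317) = 1330 + 1/(27699 - 41317) = 1330 + 1/(-13618) = 1330 - 1/13618 = 18111939/13618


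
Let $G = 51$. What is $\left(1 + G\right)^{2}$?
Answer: $2704$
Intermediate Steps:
$\left(1 + G\right)^{2} = \left(1 + 51\right)^{2} = 52^{2} = 2704$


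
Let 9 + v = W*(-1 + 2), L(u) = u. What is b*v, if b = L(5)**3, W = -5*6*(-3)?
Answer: 10125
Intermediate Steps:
W = 90 (W = -30*(-3) = 90)
v = 81 (v = -9 + 90*(-1 + 2) = -9 + 90*1 = -9 + 90 = 81)
b = 125 (b = 5**3 = 125)
b*v = 125*81 = 10125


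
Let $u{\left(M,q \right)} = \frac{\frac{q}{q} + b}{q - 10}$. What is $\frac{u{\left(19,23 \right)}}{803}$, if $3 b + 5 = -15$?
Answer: $- \frac{17}{31317} \approx -0.00054284$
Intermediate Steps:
$b = - \frac{20}{3}$ ($b = - \frac{5}{3} + \frac{1}{3} \left(-15\right) = - \frac{5}{3} - 5 = - \frac{20}{3} \approx -6.6667$)
$u{\left(M,q \right)} = - \frac{17}{3 \left(-10 + q\right)}$ ($u{\left(M,q \right)} = \frac{\frac{q}{q} - \frac{20}{3}}{q - 10} = \frac{1 - \frac{20}{3}}{-10 + q} = - \frac{17}{3 \left(-10 + q\right)}$)
$\frac{u{\left(19,23 \right)}}{803} = \frac{\left(-17\right) \frac{1}{-30 + 3 \cdot 23}}{803} = - \frac{17}{-30 + 69} \cdot \frac{1}{803} = - \frac{17}{39} \cdot \frac{1}{803} = \left(-17\right) \frac{1}{39} \cdot \frac{1}{803} = \left(- \frac{17}{39}\right) \frac{1}{803} = - \frac{17}{31317}$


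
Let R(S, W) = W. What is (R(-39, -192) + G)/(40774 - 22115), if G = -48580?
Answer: -48772/18659 ≈ -2.6139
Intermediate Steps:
(R(-39, -192) + G)/(40774 - 22115) = (-192 - 48580)/(40774 - 22115) = -48772/18659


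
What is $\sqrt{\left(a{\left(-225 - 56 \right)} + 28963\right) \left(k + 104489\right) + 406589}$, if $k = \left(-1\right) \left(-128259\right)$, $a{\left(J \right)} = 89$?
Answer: $\sqrt{6762201485} \approx 82233.0$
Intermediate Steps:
$k = 128259$
$\sqrt{\left(a{\left(-225 - 56 \right)} + 28963\right) \left(k + 104489\right) + 406589} = \sqrt{\left(89 + 28963\right) \left(128259 + 104489\right) + 406589} = \sqrt{29052 \cdot 232748 + 406589} = \sqrt{6761794896 + 406589} = \sqrt{6762201485}$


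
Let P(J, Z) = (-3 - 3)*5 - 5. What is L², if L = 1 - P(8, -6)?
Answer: 1296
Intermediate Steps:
P(J, Z) = -35 (P(J, Z) = -6*5 - 5 = -30 - 5 = -35)
L = 36 (L = 1 - 1*(-35) = 1 + 35 = 36)
L² = 36² = 1296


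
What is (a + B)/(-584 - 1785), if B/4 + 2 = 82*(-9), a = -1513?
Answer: 4473/2369 ≈ 1.8881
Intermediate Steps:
B = -2960 (B = -8 + 4*(82*(-9)) = -8 + 4*(-738) = -8 - 2952 = -2960)
(a + B)/(-584 - 1785) = (-1513 - 2960)/(-584 - 1785) = -4473/(-2369) = -4473*(-1/2369) = 4473/2369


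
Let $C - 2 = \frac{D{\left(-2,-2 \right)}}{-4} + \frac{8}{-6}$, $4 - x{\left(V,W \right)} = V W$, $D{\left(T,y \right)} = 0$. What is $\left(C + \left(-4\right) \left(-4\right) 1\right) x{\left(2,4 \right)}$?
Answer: $- \frac{200}{3} \approx -66.667$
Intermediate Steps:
$x{\left(V,W \right)} = 4 - V W$
$C = \frac{2}{3}$ ($C = 2 + \left(\frac{0}{-4} + \frac{8}{-6}\right) = 2 + \left(0 \left(- \frac{1}{4}\right) + 8 \left(- \frac{1}{6}\right)\right) = 2 + \left(0 - \frac{4}{3}\right) = 2 - \frac{4}{3} = \frac{2}{3} \approx 0.66667$)
$\left(C + \left(-4\right) \left(-4\right) 1\right) x{\left(2,4 \right)} = \left(\frac{2}{3} + \left(-4\right) \left(-4\right) 1\right) \left(4 - 2 \cdot 4\right) = \left(\frac{2}{3} + 16 \cdot 1\right) \left(4 - 8\right) = \left(\frac{2}{3} + 16\right) \left(-4\right) = \frac{50}{3} \left(-4\right) = - \frac{200}{3}$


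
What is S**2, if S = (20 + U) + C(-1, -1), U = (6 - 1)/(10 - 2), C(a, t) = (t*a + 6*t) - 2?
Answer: 11881/64 ≈ 185.64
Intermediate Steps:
C(a, t) = -2 + 6*t + a*t (C(a, t) = (a*t + 6*t) - 2 = (6*t + a*t) - 2 = -2 + 6*t + a*t)
U = 5/8 ≈ 0.62500
S = 109/8 (S = (20 + 5/8) + (-2 + 6*(-1) - 1*(-1)) = 165/8 + (-2 - 6 + 1) = 165/8 - 7 = 109/8 ≈ 13.625)
S**2 = (109/8)**2 = 11881/64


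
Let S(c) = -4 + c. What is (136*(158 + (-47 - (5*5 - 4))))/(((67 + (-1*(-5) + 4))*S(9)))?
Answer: 612/19 ≈ 32.211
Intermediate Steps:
(136*(158 + (-47 - (5*5 - 4))))/(((67 + (-1*(-5) + 4))*S(9))) = (136*(158 + (-47 - (5*5 - 4))))/(((67 + (-1*(-5) + 4))*(-4 + 9))) = (136*(158 + (-47 - (25 - 4))))/(((67 + (5 + 4))*5)) = (136*(158 + (-47 - 1*21)))/(((67 + 9)*5)) = (136*(158 + (-47 - 21)))/((76*5)) = (136*(158 - 68))/380 = (136*90)*(1/380) = 12240*(1/380) = 612/19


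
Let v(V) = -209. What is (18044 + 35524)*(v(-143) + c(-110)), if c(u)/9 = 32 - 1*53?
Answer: -21320064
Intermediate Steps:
c(u) = -189 (c(u) = 9*(32 - 1*53) = 9*(32 - 53) = 9*(-21) = -189)
(18044 + 35524)*(v(-143) + c(-110)) = (18044 + 35524)*(-209 - 189) = 53568*(-398) = -21320064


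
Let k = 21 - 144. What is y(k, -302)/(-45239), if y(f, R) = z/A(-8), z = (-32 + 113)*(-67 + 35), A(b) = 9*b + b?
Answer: -162/226195 ≈ -0.00071620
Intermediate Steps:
A(b) = 10*b
z = -2592 (z = 81*(-32) = -2592)
k = -123
y(f, R) = 162/5 (y(f, R) = -2592/(10*(-8)) = -2592/(-80) = -2592*(-1/80) = 162/5)
y(k, -302)/(-45239) = (162/5)/(-45239) = (162/5)*(-1/45239) = -162/226195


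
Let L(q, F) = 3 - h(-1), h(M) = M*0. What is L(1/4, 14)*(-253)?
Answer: -759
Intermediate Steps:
h(M) = 0
L(q, F) = 3 (L(q, F) = 3 - 1*0 = 3 + 0 = 3)
L(1/4, 14)*(-253) = 3*(-253) = -759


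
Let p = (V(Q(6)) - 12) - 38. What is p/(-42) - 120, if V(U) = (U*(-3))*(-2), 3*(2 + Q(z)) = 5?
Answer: -2494/21 ≈ -118.76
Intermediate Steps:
Q(z) = -1/3 (Q(z) = -2 + (1/3)*5 = -2 + 5/3 = -1/3)
V(U) = 6*U (V(U) = -3*U*(-2) = 6*U)
p = -52 (p = (6*(-1/3) - 12) - 38 = (-2 - 12) - 38 = -14 - 38 = -52)
p/(-42) - 120 = -52/(-42) - 120 = -1/42*(-52) - 120 = 26/21 - 120 = -2494/21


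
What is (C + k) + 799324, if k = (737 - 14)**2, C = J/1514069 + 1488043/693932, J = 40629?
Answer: 1389031714767969519/1050660929308 ≈ 1.3221e+6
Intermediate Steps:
C = 2281193540195/1050660929308 (C = 40629/1514069 + 1488043/693932 = 2281193540195/1050660929308 ≈ 2.1712)
k = 522729 (k = 723**2 = 522729)
(C + k) + 799324 = (2281193540195/1050660929308 + 522729) + 799324 = 549213218109781727/1050660929308 + 799324 = 1389031714767969519/1050660929308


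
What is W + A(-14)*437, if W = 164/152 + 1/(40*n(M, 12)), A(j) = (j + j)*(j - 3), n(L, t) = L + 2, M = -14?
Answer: 1897079261/9120 ≈ 2.0801e+5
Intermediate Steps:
n(L, t) = 2 + L
A(j) = 2*j*(-3 + j) (A(j) = (2*j)*(-3 + j) = 2*j*(-3 + j))
W = 9821/9120 (W = 164/152 + 1/(40*(2 - 14)) = 164*(1/152) + (1/40)/(-12) = 41/38 + (1/40)*(-1/12) = 41/38 - 1/480 = 9821/9120 ≈ 1.0769)
W + A(-14)*437 = 9821/9120 + (2*(-14)*(-3 - 14))*437 = 9821/9120 + (2*(-14)*(-17))*437 = 9821/9120 + 476*437 = 9821/9120 + 208012 = 1897079261/9120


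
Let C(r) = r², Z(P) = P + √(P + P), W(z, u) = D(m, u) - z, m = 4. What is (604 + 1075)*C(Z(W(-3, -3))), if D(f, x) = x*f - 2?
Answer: 166221 - 36938*I*√22 ≈ 1.6622e+5 - 1.7325e+5*I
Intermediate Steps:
D(f, x) = -2 + f*x (D(f, x) = f*x - 2 = -2 + f*x)
W(z, u) = -2 - z + 4*u (W(z, u) = (-2 + 4*u) - z = -2 - z + 4*u)
Z(P) = P + √2*√P (Z(P) = P + √(2*P) = P + √2*√P)
(604 + 1075)*C(Z(W(-3, -3))) = (604 + 1075)*((-2 - 1*(-3) + 4*(-3)) + √2*√(-2 - 1*(-3) + 4*(-3)))² = 1679*((-2 + 3 - 12) + √2*√(-2 + 3 - 12))² = 1679*(-11 + √2*√(-11))² = 1679*(-11 + √2*(I*√11))² = 1679*(-11 + I*√22)²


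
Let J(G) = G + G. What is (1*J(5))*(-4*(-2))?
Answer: 80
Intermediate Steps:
J(G) = 2*G
(1*J(5))*(-4*(-2)) = (1*(2*5))*(-4*(-2)) = (1*10)*8 = 10*8 = 80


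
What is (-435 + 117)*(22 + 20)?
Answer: -13356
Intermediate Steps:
(-435 + 117)*(22 + 20) = -318*42 = -13356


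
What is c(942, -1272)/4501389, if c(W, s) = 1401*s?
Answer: -594024/1500463 ≈ -0.39589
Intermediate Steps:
c(942, -1272)/4501389 = (1401*(-1272))/4501389 = -1782072*1/4501389 = -594024/1500463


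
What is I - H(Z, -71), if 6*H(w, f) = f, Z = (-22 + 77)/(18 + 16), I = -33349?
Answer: -200023/6 ≈ -33337.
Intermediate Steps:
Z = 55/34 ≈ 1.6176
H(w, f) = f/6
I - H(Z, -71) = -33349 - (-71)/6 = -33349 - 1*(-71/6) = -33349 + 71/6 = -200023/6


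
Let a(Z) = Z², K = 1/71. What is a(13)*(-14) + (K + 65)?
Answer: -163370/71 ≈ -2301.0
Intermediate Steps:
K = 1/71 ≈ 0.014085
a(13)*(-14) + (K + 65) = 13²*(-14) + (1/71 + 65) = 169*(-14) + 4616/71 = -2366 + 4616/71 = -163370/71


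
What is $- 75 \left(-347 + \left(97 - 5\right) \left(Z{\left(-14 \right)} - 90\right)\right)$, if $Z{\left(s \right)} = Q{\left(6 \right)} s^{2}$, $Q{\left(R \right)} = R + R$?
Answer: $-15581775$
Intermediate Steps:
$Q{\left(R \right)} = 2 R$
$Z{\left(s \right)} = 12 s^{2}$ ($Z{\left(s \right)} = 2 \cdot 6 s^{2} = 12 s^{2}$)
$- 75 \left(-347 + \left(97 - 5\right) \left(Z{\left(-14 \right)} - 90\right)\right) = - 75 \left(-347 + \left(97 - 5\right) \left(12 \left(-14\right)^{2} - 90\right)\right) = - 75 \left(-347 + 92 \left(12 \cdot 196 - 90\right)\right) = - 75 \left(-347 + 92 \left(2352 - 90\right)\right) = - 75 \left(-347 + 92 \cdot 2262\right) = - 75 \left(-347 + 208104\right) = \left(-75\right) 207757 = -15581775$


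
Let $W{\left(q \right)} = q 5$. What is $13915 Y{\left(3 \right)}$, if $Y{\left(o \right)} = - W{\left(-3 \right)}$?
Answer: $208725$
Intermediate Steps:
$W{\left(q \right)} = 5 q$
$Y{\left(o \right)} = 15$ ($Y{\left(o \right)} = - 5 \left(-3\right) = \left(-1\right) \left(-15\right) = 15$)
$13915 Y{\left(3 \right)} = 13915 \cdot 15 = 208725$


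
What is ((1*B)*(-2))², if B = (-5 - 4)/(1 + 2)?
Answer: 36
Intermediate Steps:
B = -3 (B = -9/3 = -9*⅓ = -3)
((1*B)*(-2))² = ((1*(-3))*(-2))² = (-3*(-2))² = 6² = 36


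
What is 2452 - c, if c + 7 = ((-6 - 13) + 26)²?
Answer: 2410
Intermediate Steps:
c = 42 (c = -7 + ((-6 - 13) + 26)² = -7 + (-19 + 26)² = -7 + 7² = -7 + 49 = 42)
2452 - c = 2452 - 1*42 = 2452 - 42 = 2410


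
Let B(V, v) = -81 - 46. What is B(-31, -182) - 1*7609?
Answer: -7736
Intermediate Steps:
B(V, v) = -127
B(-31, -182) - 1*7609 = -127 - 1*7609 = -127 - 7609 = -7736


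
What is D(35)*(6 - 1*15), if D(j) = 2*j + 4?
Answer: -666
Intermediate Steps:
D(j) = 4 + 2*j
D(35)*(6 - 1*15) = (4 + 2*35)*(6 - 1*15) = (4 + 70)*(6 - 15) = 74*(-9) = -666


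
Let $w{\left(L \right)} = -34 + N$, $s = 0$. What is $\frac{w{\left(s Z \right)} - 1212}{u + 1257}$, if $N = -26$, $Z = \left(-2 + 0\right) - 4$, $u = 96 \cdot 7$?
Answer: $- \frac{424}{643} \approx -0.65941$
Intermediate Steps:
$u = 672$
$Z = -6$ ($Z = -2 - 4 = -6$)
$w{\left(L \right)} = -60$ ($w{\left(L \right)} = -34 - 26 = -60$)
$\frac{w{\left(s Z \right)} - 1212}{u + 1257} = \frac{-60 - 1212}{672 + 1257} = - \frac{1272}{1929} = \left(-1272\right) \frac{1}{1929} = - \frac{424}{643}$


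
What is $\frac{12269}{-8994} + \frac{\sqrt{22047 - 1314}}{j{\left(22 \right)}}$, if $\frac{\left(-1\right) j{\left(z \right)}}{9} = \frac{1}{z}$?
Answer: $- \frac{12269}{8994} - \frac{22 \sqrt{20733}}{9} \approx -353.34$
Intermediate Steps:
$j{\left(z \right)} = - \frac{9}{z}$
$\frac{12269}{-8994} + \frac{\sqrt{22047 - 1314}}{j{\left(22 \right)}} = \frac{12269}{-8994} + \frac{\sqrt{22047 - 1314}}{\left(-9\right) \frac{1}{22}} = 12269 \left(- \frac{1}{8994}\right) + \frac{\sqrt{20733}}{\left(-9\right) \frac{1}{22}} = - \frac{12269}{8994} + \frac{\sqrt{20733}}{- \frac{9}{22}} = - \frac{12269}{8994} + \sqrt{20733} \left(- \frac{22}{9}\right) = - \frac{12269}{8994} - \frac{22 \sqrt{20733}}{9}$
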